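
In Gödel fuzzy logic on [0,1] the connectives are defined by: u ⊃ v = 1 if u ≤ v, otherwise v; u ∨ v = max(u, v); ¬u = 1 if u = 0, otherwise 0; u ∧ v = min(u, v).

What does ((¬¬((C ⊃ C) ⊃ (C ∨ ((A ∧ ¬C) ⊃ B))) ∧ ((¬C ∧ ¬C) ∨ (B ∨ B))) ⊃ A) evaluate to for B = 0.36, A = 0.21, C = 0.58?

0.21

(C ⊃ C): 0.58 ≤ 0.58, so result = 1
¬C: Gödel ¬ of 0.58 = 0 (operand ≠ 0)
(A ∧ ¬C) = min(0.21, 0) = 0
((A ∧ ¬C) ⊃ B): 0 ≤ 0.36, so result = 1
(C ∨ ((A ∧ ¬C) ⊃ B)) = max(0.58, 1) = 1
((C ⊃ C) ⊃ (C ∨ ((A ∧ ¬C) ⊃ B))): 1 ≤ 1, so result = 1
¬((C ⊃ C) ⊃ (C ∨ ((A ∧ ¬C) ⊃ B))): Gödel ¬ of 1 = 0 (operand ≠ 0)
¬¬((C ⊃ C) ⊃ (C ∨ ((A ∧ ¬C) ⊃ B))): Gödel ¬ of 0 = 1 (operand is 0)
¬C: Gödel ¬ of 0.58 = 0 (operand ≠ 0)
¬C: Gödel ¬ of 0.58 = 0 (operand ≠ 0)
(¬C ∧ ¬C) = min(0, 0) = 0
(B ∨ B) = max(0.36, 0.36) = 0.36
((¬C ∧ ¬C) ∨ (B ∨ B)) = max(0, 0.36) = 0.36
(¬¬((C ⊃ C) ⊃ (C ∨ ((A ∧ ¬C) ⊃ B))) ∧ ((¬C ∧ ¬C) ∨ (B ∨ B))) = min(1, 0.36) = 0.36
((¬¬((C ⊃ C) ⊃ (C ∨ ((A ∧ ¬C) ⊃ B))) ∧ ((¬C ∧ ¬C) ∨ (B ∨ B))) ⊃ A): 0.36 > 0.21, so result = 0.21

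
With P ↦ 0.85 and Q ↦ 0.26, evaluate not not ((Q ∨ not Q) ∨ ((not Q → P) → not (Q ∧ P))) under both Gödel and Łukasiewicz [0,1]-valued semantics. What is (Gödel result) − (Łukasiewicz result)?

Gödel evaluation:
  not Q: Gödel ¬ of 0.26 = 0 (operand ≠ 0)
  (Q ∨ not Q) = max(0.26, 0) = 0.26
  not Q: Gödel ¬ of 0.26 = 0 (operand ≠ 0)
  (not Q → P): 0 ≤ 0.85, so result = 1
  (Q ∧ P) = min(0.26, 0.85) = 0.26
  not (Q ∧ P): Gödel ¬ of 0.26 = 0 (operand ≠ 0)
  ((not Q → P) → not (Q ∧ P)): 1 > 0, so result = 0
  ((Q ∨ not Q) ∨ ((not Q → P) → not (Q ∧ P))) = max(0.26, 0) = 0.26
  not ((Q ∨ not Q) ∨ ((not Q → P) → not (Q ∧ P))): Gödel ¬ of 0.26 = 0 (operand ≠ 0)
  not not ((Q ∨ not Q) ∨ ((not Q → P) → not (Q ∧ P))): Gödel ¬ of 0 = 1 (operand is 0)
  Gödel value = 1
Łukasiewicz evaluation:
  not Q: Łukasiewicz ¬ gives 1 − 0.26 = 0.74
  (Q ∨ not Q) = max(0.26, 0.74) = 0.74
  not Q: Łukasiewicz ¬ gives 1 − 0.26 = 0.74
  (not Q → P): min(1, 1 − 0.74 + 0.85) = 1
  (Q ∧ P) = min(0.26, 0.85) = 0.26
  not (Q ∧ P): Łukasiewicz ¬ gives 1 − 0.26 = 0.74
  ((not Q → P) → not (Q ∧ P)): min(1, 1 − 1 + 0.74) = 0.74
  ((Q ∨ not Q) ∨ ((not Q → P) → not (Q ∧ P))) = max(0.74, 0.74) = 0.74
  not ((Q ∨ not Q) ∨ ((not Q → P) → not (Q ∧ P))): Łukasiewicz ¬ gives 1 − 0.74 = 0.26
  not not ((Q ∨ not Q) ∨ ((not Q → P) → not (Q ∧ P))): Łukasiewicz ¬ gives 1 − 0.26 = 0.74
  Łukasiewicz value = 0.74
Difference: 1 − 0.74 = 0.26

0.26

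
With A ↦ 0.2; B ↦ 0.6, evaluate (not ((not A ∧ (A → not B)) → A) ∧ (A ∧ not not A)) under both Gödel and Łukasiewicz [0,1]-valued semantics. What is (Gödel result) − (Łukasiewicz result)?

-0.20

Gödel evaluation:
  not A: Gödel ¬ of 0.2 = 0 (operand ≠ 0)
  not B: Gödel ¬ of 0.6 = 0 (operand ≠ 0)
  (A → not B): 0.2 > 0, so result = 0
  (not A ∧ (A → not B)) = min(0, 0) = 0
  ((not A ∧ (A → not B)) → A): 0 ≤ 0.2, so result = 1
  not ((not A ∧ (A → not B)) → A): Gödel ¬ of 1 = 0 (operand ≠ 0)
  not A: Gödel ¬ of 0.2 = 0 (operand ≠ 0)
  not not A: Gödel ¬ of 0 = 1 (operand is 0)
  (A ∧ not not A) = min(0.2, 1) = 0.2
  (not ((not A ∧ (A → not B)) → A) ∧ (A ∧ not not A)) = min(0, 0.2) = 0
  Gödel value = 0
Łukasiewicz evaluation:
  not A: Łukasiewicz ¬ gives 1 − 0.2 = 0.8
  not B: Łukasiewicz ¬ gives 1 − 0.6 = 0.4
  (A → not B): min(1, 1 − 0.2 + 0.4) = 1
  (not A ∧ (A → not B)) = min(0.8, 1) = 0.8
  ((not A ∧ (A → not B)) → A): min(1, 1 − 0.8 + 0.2) = 0.4
  not ((not A ∧ (A → not B)) → A): Łukasiewicz ¬ gives 1 − 0.4 = 0.6
  not A: Łukasiewicz ¬ gives 1 − 0.2 = 0.8
  not not A: Łukasiewicz ¬ gives 1 − 0.8 = 0.2
  (A ∧ not not A) = min(0.2, 0.2) = 0.2
  (not ((not A ∧ (A → not B)) → A) ∧ (A ∧ not not A)) = min(0.6, 0.2) = 0.2
  Łukasiewicz value = 0.2
Difference: 0 − 0.2 = -0.20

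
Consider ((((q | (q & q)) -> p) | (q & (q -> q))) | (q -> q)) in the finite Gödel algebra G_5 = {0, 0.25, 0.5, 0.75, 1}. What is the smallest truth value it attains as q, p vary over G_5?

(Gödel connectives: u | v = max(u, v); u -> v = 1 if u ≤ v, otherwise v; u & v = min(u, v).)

Every assignment gives 1. For instance at q = 0, p = 0:
  (q & q) = min(0, 0) = 0
  (q | (q & q)) = max(0, 0) = 0
  ((q | (q & q)) -> p): 0 ≤ 0, so result = 1
  (q -> q): 0 ≤ 0, so result = 1
  (q & (q -> q)) = min(0, 1) = 0
  (((q | (q & q)) -> p) | (q & (q -> q))) = max(1, 0) = 1
  (q -> q): 0 ≤ 0, so result = 1
  ((((q | (q & q)) -> p) | (q & (q -> q))) | (q -> q)) = max(1, 1) = 1
All 25 assignments give value 1 — the formula is a G_5-tautology.

1.00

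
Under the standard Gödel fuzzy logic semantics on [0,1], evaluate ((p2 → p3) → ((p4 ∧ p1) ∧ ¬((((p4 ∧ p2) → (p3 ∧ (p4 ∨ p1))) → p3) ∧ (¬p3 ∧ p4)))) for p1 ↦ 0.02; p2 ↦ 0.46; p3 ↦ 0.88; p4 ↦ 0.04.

0.02

(p2 → p3): 0.46 ≤ 0.88, so result = 1
(p4 ∧ p1) = min(0.04, 0.02) = 0.02
(p4 ∧ p2) = min(0.04, 0.46) = 0.04
(p4 ∨ p1) = max(0.04, 0.02) = 0.04
(p3 ∧ (p4 ∨ p1)) = min(0.88, 0.04) = 0.04
((p4 ∧ p2) → (p3 ∧ (p4 ∨ p1))): 0.04 ≤ 0.04, so result = 1
(((p4 ∧ p2) → (p3 ∧ (p4 ∨ p1))) → p3): 1 > 0.88, so result = 0.88
¬p3: Gödel ¬ of 0.88 = 0 (operand ≠ 0)
(¬p3 ∧ p4) = min(0, 0.04) = 0
((((p4 ∧ p2) → (p3 ∧ (p4 ∨ p1))) → p3) ∧ (¬p3 ∧ p4)) = min(0.88, 0) = 0
¬((((p4 ∧ p2) → (p3 ∧ (p4 ∨ p1))) → p3) ∧ (¬p3 ∧ p4)): Gödel ¬ of 0 = 1 (operand is 0)
((p4 ∧ p1) ∧ ¬((((p4 ∧ p2) → (p3 ∧ (p4 ∨ p1))) → p3) ∧ (¬p3 ∧ p4))) = min(0.02, 1) = 0.02
((p2 → p3) → ((p4 ∧ p1) ∧ ¬((((p4 ∧ p2) → (p3 ∧ (p4 ∨ p1))) → p3) ∧ (¬p3 ∧ p4)))): 1 > 0.02, so result = 0.02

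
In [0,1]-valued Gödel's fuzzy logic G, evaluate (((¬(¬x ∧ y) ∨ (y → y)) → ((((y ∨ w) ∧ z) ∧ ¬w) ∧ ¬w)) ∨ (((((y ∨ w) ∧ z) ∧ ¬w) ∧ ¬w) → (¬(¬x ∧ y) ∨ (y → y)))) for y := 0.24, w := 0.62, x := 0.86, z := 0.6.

1.00

¬x: Gödel ¬ of 0.86 = 0 (operand ≠ 0)
(¬x ∧ y) = min(0, 0.24) = 0
¬(¬x ∧ y): Gödel ¬ of 0 = 1 (operand is 0)
(y → y): 0.24 ≤ 0.24, so result = 1
(¬(¬x ∧ y) ∨ (y → y)) = max(1, 1) = 1
(y ∨ w) = max(0.24, 0.62) = 0.62
((y ∨ w) ∧ z) = min(0.62, 0.6) = 0.6
¬w: Gödel ¬ of 0.62 = 0 (operand ≠ 0)
(((y ∨ w) ∧ z) ∧ ¬w) = min(0.6, 0) = 0
¬w: Gödel ¬ of 0.62 = 0 (operand ≠ 0)
((((y ∨ w) ∧ z) ∧ ¬w) ∧ ¬w) = min(0, 0) = 0
((¬(¬x ∧ y) ∨ (y → y)) → ((((y ∨ w) ∧ z) ∧ ¬w) ∧ ¬w)): 1 > 0, so result = 0
(y ∨ w) = max(0.24, 0.62) = 0.62
((y ∨ w) ∧ z) = min(0.62, 0.6) = 0.6
¬w: Gödel ¬ of 0.62 = 0 (operand ≠ 0)
(((y ∨ w) ∧ z) ∧ ¬w) = min(0.6, 0) = 0
¬w: Gödel ¬ of 0.62 = 0 (operand ≠ 0)
((((y ∨ w) ∧ z) ∧ ¬w) ∧ ¬w) = min(0, 0) = 0
¬x: Gödel ¬ of 0.86 = 0 (operand ≠ 0)
(¬x ∧ y) = min(0, 0.24) = 0
¬(¬x ∧ y): Gödel ¬ of 0 = 1 (operand is 0)
(y → y): 0.24 ≤ 0.24, so result = 1
(¬(¬x ∧ y) ∨ (y → y)) = max(1, 1) = 1
(((((y ∨ w) ∧ z) ∧ ¬w) ∧ ¬w) → (¬(¬x ∧ y) ∨ (y → y))): 0 ≤ 1, so result = 1
(((¬(¬x ∧ y) ∨ (y → y)) → ((((y ∨ w) ∧ z) ∧ ¬w) ∧ ¬w)) ∨ (((((y ∨ w) ∧ z) ∧ ¬w) ∧ ¬w) → (¬(¬x ∧ y) ∨ (y → y)))) = max(0, 1) = 1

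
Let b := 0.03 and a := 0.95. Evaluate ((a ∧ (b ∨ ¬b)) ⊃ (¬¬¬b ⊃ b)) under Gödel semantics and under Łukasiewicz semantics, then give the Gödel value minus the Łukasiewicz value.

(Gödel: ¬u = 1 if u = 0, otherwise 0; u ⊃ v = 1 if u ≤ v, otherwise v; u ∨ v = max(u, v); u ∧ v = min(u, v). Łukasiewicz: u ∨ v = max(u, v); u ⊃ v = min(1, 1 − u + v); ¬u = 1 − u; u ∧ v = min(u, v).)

Gödel evaluation:
  ¬b: Gödel ¬ of 0.03 = 0 (operand ≠ 0)
  (b ∨ ¬b) = max(0.03, 0) = 0.03
  (a ∧ (b ∨ ¬b)) = min(0.95, 0.03) = 0.03
  ¬b: Gödel ¬ of 0.03 = 0 (operand ≠ 0)
  ¬¬b: Gödel ¬ of 0 = 1 (operand is 0)
  ¬¬¬b: Gödel ¬ of 1 = 0 (operand ≠ 0)
  (¬¬¬b ⊃ b): 0 ≤ 0.03, so result = 1
  ((a ∧ (b ∨ ¬b)) ⊃ (¬¬¬b ⊃ b)): 0.03 ≤ 1, so result = 1
  Gödel value = 1
Łukasiewicz evaluation:
  ¬b: Łukasiewicz ¬ gives 1 − 0.03 = 0.97
  (b ∨ ¬b) = max(0.03, 0.97) = 0.97
  (a ∧ (b ∨ ¬b)) = min(0.95, 0.97) = 0.95
  ¬b: Łukasiewicz ¬ gives 1 − 0.03 = 0.97
  ¬¬b: Łukasiewicz ¬ gives 1 − 0.97 = 0.03
  ¬¬¬b: Łukasiewicz ¬ gives 1 − 0.03 = 0.97
  (¬¬¬b ⊃ b): min(1, 1 − 0.97 + 0.03) = 0.06
  ((a ∧ (b ∨ ¬b)) ⊃ (¬¬¬b ⊃ b)): min(1, 1 − 0.95 + 0.06) = 0.11
  Łukasiewicz value = 0.11
Difference: 1 − 0.11 = 0.89

0.89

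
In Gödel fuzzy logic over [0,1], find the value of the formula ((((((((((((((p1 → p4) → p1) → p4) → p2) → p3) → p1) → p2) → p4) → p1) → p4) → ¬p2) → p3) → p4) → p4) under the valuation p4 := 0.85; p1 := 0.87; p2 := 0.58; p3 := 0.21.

(p1 → p4): 0.87 > 0.85, so result = 0.85
((p1 → p4) → p1): 0.85 ≤ 0.87, so result = 1
(((p1 → p4) → p1) → p4): 1 > 0.85, so result = 0.85
((((p1 → p4) → p1) → p4) → p2): 0.85 > 0.58, so result = 0.58
(((((p1 → p4) → p1) → p4) → p2) → p3): 0.58 > 0.21, so result = 0.21
((((((p1 → p4) → p1) → p4) → p2) → p3) → p1): 0.21 ≤ 0.87, so result = 1
(((((((p1 → p4) → p1) → p4) → p2) → p3) → p1) → p2): 1 > 0.58, so result = 0.58
((((((((p1 → p4) → p1) → p4) → p2) → p3) → p1) → p2) → p4): 0.58 ≤ 0.85, so result = 1
(((((((((p1 → p4) → p1) → p4) → p2) → p3) → p1) → p2) → p4) → p1): 1 > 0.87, so result = 0.87
((((((((((p1 → p4) → p1) → p4) → p2) → p3) → p1) → p2) → p4) → p1) → p4): 0.87 > 0.85, so result = 0.85
¬p2: Gödel ¬ of 0.58 = 0 (operand ≠ 0)
(((((((((((p1 → p4) → p1) → p4) → p2) → p3) → p1) → p2) → p4) → p1) → p4) → ¬p2): 0.85 > 0, so result = 0
((((((((((((p1 → p4) → p1) → p4) → p2) → p3) → p1) → p2) → p4) → p1) → p4) → ¬p2) → p3): 0 ≤ 0.21, so result = 1
(((((((((((((p1 → p4) → p1) → p4) → p2) → p3) → p1) → p2) → p4) → p1) → p4) → ¬p2) → p3) → p4): 1 > 0.85, so result = 0.85
((((((((((((((p1 → p4) → p1) → p4) → p2) → p3) → p1) → p2) → p4) → p1) → p4) → ¬p2) → p3) → p4) → p4): 0.85 ≤ 0.85, so result = 1

1.00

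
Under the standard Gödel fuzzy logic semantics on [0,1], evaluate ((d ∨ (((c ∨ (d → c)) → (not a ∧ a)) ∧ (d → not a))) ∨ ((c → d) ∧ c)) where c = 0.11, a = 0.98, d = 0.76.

0.76

(d → c): 0.76 > 0.11, so result = 0.11
(c ∨ (d → c)) = max(0.11, 0.11) = 0.11
not a: Gödel ¬ of 0.98 = 0 (operand ≠ 0)
(not a ∧ a) = min(0, 0.98) = 0
((c ∨ (d → c)) → (not a ∧ a)): 0.11 > 0, so result = 0
not a: Gödel ¬ of 0.98 = 0 (operand ≠ 0)
(d → not a): 0.76 > 0, so result = 0
(((c ∨ (d → c)) → (not a ∧ a)) ∧ (d → not a)) = min(0, 0) = 0
(d ∨ (((c ∨ (d → c)) → (not a ∧ a)) ∧ (d → not a))) = max(0.76, 0) = 0.76
(c → d): 0.11 ≤ 0.76, so result = 1
((c → d) ∧ c) = min(1, 0.11) = 0.11
((d ∨ (((c ∨ (d → c)) → (not a ∧ a)) ∧ (d → not a))) ∨ ((c → d) ∧ c)) = max(0.76, 0.11) = 0.76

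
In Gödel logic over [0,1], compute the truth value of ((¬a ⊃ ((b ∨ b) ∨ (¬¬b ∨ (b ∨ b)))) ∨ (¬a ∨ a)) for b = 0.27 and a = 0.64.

1.00

¬a: Gödel ¬ of 0.64 = 0 (operand ≠ 0)
(b ∨ b) = max(0.27, 0.27) = 0.27
¬b: Gödel ¬ of 0.27 = 0 (operand ≠ 0)
¬¬b: Gödel ¬ of 0 = 1 (operand is 0)
(b ∨ b) = max(0.27, 0.27) = 0.27
(¬¬b ∨ (b ∨ b)) = max(1, 0.27) = 1
((b ∨ b) ∨ (¬¬b ∨ (b ∨ b))) = max(0.27, 1) = 1
(¬a ⊃ ((b ∨ b) ∨ (¬¬b ∨ (b ∨ b)))): 0 ≤ 1, so result = 1
¬a: Gödel ¬ of 0.64 = 0 (operand ≠ 0)
(¬a ∨ a) = max(0, 0.64) = 0.64
((¬a ⊃ ((b ∨ b) ∨ (¬¬b ∨ (b ∨ b)))) ∨ (¬a ∨ a)) = max(1, 0.64) = 1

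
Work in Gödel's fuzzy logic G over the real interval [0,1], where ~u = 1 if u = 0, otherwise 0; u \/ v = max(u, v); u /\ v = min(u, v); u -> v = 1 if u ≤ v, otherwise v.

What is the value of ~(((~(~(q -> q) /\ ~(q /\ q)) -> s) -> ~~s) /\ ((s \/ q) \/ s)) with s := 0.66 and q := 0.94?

(q -> q): 0.94 ≤ 0.94, so result = 1
~(q -> q): Gödel ¬ of 1 = 0 (operand ≠ 0)
(q /\ q) = min(0.94, 0.94) = 0.94
~(q /\ q): Gödel ¬ of 0.94 = 0 (operand ≠ 0)
(~(q -> q) /\ ~(q /\ q)) = min(0, 0) = 0
~(~(q -> q) /\ ~(q /\ q)): Gödel ¬ of 0 = 1 (operand is 0)
(~(~(q -> q) /\ ~(q /\ q)) -> s): 1 > 0.66, so result = 0.66
~s: Gödel ¬ of 0.66 = 0 (operand ≠ 0)
~~s: Gödel ¬ of 0 = 1 (operand is 0)
((~(~(q -> q) /\ ~(q /\ q)) -> s) -> ~~s): 0.66 ≤ 1, so result = 1
(s \/ q) = max(0.66, 0.94) = 0.94
((s \/ q) \/ s) = max(0.94, 0.66) = 0.94
(((~(~(q -> q) /\ ~(q /\ q)) -> s) -> ~~s) /\ ((s \/ q) \/ s)) = min(1, 0.94) = 0.94
~(((~(~(q -> q) /\ ~(q /\ q)) -> s) -> ~~s) /\ ((s \/ q) \/ s)): Gödel ¬ of 0.94 = 0 (operand ≠ 0)

0.00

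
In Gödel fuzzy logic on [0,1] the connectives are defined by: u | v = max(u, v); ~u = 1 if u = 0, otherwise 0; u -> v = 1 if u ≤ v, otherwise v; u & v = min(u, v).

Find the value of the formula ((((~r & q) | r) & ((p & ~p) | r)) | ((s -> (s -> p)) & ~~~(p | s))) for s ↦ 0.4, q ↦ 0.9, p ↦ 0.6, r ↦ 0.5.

0.50

~r: Gödel ¬ of 0.5 = 0 (operand ≠ 0)
(~r & q) = min(0, 0.9) = 0
((~r & q) | r) = max(0, 0.5) = 0.5
~p: Gödel ¬ of 0.6 = 0 (operand ≠ 0)
(p & ~p) = min(0.6, 0) = 0
((p & ~p) | r) = max(0, 0.5) = 0.5
(((~r & q) | r) & ((p & ~p) | r)) = min(0.5, 0.5) = 0.5
(s -> p): 0.4 ≤ 0.6, so result = 1
(s -> (s -> p)): 0.4 ≤ 1, so result = 1
(p | s) = max(0.6, 0.4) = 0.6
~(p | s): Gödel ¬ of 0.6 = 0 (operand ≠ 0)
~~(p | s): Gödel ¬ of 0 = 1 (operand is 0)
~~~(p | s): Gödel ¬ of 1 = 0 (operand ≠ 0)
((s -> (s -> p)) & ~~~(p | s)) = min(1, 0) = 0
((((~r & q) | r) & ((p & ~p) | r)) | ((s -> (s -> p)) & ~~~(p | s))) = max(0.5, 0) = 0.5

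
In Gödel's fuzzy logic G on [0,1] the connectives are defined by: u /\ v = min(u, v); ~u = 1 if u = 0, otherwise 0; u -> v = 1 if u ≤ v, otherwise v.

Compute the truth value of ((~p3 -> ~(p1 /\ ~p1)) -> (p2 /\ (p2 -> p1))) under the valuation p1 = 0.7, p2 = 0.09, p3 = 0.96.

~p3: Gödel ¬ of 0.96 = 0 (operand ≠ 0)
~p1: Gödel ¬ of 0.7 = 0 (operand ≠ 0)
(p1 /\ ~p1) = min(0.7, 0) = 0
~(p1 /\ ~p1): Gödel ¬ of 0 = 1 (operand is 0)
(~p3 -> ~(p1 /\ ~p1)): 0 ≤ 1, so result = 1
(p2 -> p1): 0.09 ≤ 0.7, so result = 1
(p2 /\ (p2 -> p1)) = min(0.09, 1) = 0.09
((~p3 -> ~(p1 /\ ~p1)) -> (p2 /\ (p2 -> p1))): 1 > 0.09, so result = 0.09

0.09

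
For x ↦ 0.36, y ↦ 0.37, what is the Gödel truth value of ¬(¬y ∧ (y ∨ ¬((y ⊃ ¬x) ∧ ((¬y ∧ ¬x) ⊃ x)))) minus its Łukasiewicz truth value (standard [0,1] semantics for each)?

0.37

Gödel evaluation:
  ¬y: Gödel ¬ of 0.37 = 0 (operand ≠ 0)
  ¬x: Gödel ¬ of 0.36 = 0 (operand ≠ 0)
  (y ⊃ ¬x): 0.37 > 0, so result = 0
  ¬y: Gödel ¬ of 0.37 = 0 (operand ≠ 0)
  ¬x: Gödel ¬ of 0.36 = 0 (operand ≠ 0)
  (¬y ∧ ¬x) = min(0, 0) = 0
  ((¬y ∧ ¬x) ⊃ x): 0 ≤ 0.36, so result = 1
  ((y ⊃ ¬x) ∧ ((¬y ∧ ¬x) ⊃ x)) = min(0, 1) = 0
  ¬((y ⊃ ¬x) ∧ ((¬y ∧ ¬x) ⊃ x)): Gödel ¬ of 0 = 1 (operand is 0)
  (y ∨ ¬((y ⊃ ¬x) ∧ ((¬y ∧ ¬x) ⊃ x))) = max(0.37, 1) = 1
  (¬y ∧ (y ∨ ¬((y ⊃ ¬x) ∧ ((¬y ∧ ¬x) ⊃ x)))) = min(0, 1) = 0
  ¬(¬y ∧ (y ∨ ¬((y ⊃ ¬x) ∧ ((¬y ∧ ¬x) ⊃ x)))): Gödel ¬ of 0 = 1 (operand is 0)
  Gödel value = 1
Łukasiewicz evaluation:
  ¬y: Łukasiewicz ¬ gives 1 − 0.37 = 0.63
  ¬x: Łukasiewicz ¬ gives 1 − 0.36 = 0.64
  (y ⊃ ¬x): min(1, 1 − 0.37 + 0.64) = 1
  ¬y: Łukasiewicz ¬ gives 1 − 0.37 = 0.63
  ¬x: Łukasiewicz ¬ gives 1 − 0.36 = 0.64
  (¬y ∧ ¬x) = min(0.63, 0.64) = 0.63
  ((¬y ∧ ¬x) ⊃ x): min(1, 1 − 0.63 + 0.36) = 0.73
  ((y ⊃ ¬x) ∧ ((¬y ∧ ¬x) ⊃ x)) = min(1, 0.73) = 0.73
  ¬((y ⊃ ¬x) ∧ ((¬y ∧ ¬x) ⊃ x)): Łukasiewicz ¬ gives 1 − 0.73 = 0.27
  (y ∨ ¬((y ⊃ ¬x) ∧ ((¬y ∧ ¬x) ⊃ x))) = max(0.37, 0.27) = 0.37
  (¬y ∧ (y ∨ ¬((y ⊃ ¬x) ∧ ((¬y ∧ ¬x) ⊃ x)))) = min(0.63, 0.37) = 0.37
  ¬(¬y ∧ (y ∨ ¬((y ⊃ ¬x) ∧ ((¬y ∧ ¬x) ⊃ x)))): Łukasiewicz ¬ gives 1 − 0.37 = 0.63
  Łukasiewicz value = 0.63
Difference: 1 − 0.63 = 0.37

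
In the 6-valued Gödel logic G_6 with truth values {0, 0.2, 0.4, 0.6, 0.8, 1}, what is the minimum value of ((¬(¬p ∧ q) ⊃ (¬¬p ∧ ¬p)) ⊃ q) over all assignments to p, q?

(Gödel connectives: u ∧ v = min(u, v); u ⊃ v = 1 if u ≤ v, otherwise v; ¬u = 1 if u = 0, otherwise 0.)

The minimum is attained at p = 0, q = 0.2:
  ¬p: Gödel ¬ of 0 = 1 (operand is 0)
  (¬p ∧ q) = min(1, 0.2) = 0.2
  ¬(¬p ∧ q): Gödel ¬ of 0.2 = 0 (operand ≠ 0)
  ¬p: Gödel ¬ of 0 = 1 (operand is 0)
  ¬¬p: Gödel ¬ of 1 = 0 (operand ≠ 0)
  ¬p: Gödel ¬ of 0 = 1 (operand is 0)
  (¬¬p ∧ ¬p) = min(0, 1) = 0
  (¬(¬p ∧ q) ⊃ (¬¬p ∧ ¬p)): 0 ≤ 0, so result = 1
  ((¬(¬p ∧ q) ⊃ (¬¬p ∧ ¬p)) ⊃ q): 1 > 0.2, so result = 0.2
Checking all 36 assignments confirms none give a value below 0.20.

0.20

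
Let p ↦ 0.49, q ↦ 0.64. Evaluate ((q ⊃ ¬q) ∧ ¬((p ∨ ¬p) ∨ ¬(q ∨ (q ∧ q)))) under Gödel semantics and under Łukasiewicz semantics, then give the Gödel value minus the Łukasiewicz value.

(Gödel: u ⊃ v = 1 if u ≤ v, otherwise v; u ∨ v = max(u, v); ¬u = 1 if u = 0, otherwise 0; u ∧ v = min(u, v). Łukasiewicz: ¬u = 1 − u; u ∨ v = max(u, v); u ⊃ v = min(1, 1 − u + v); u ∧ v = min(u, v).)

-0.49

Gödel evaluation:
  ¬q: Gödel ¬ of 0.64 = 0 (operand ≠ 0)
  (q ⊃ ¬q): 0.64 > 0, so result = 0
  ¬p: Gödel ¬ of 0.49 = 0 (operand ≠ 0)
  (p ∨ ¬p) = max(0.49, 0) = 0.49
  (q ∧ q) = min(0.64, 0.64) = 0.64
  (q ∨ (q ∧ q)) = max(0.64, 0.64) = 0.64
  ¬(q ∨ (q ∧ q)): Gödel ¬ of 0.64 = 0 (operand ≠ 0)
  ((p ∨ ¬p) ∨ ¬(q ∨ (q ∧ q))) = max(0.49, 0) = 0.49
  ¬((p ∨ ¬p) ∨ ¬(q ∨ (q ∧ q))): Gödel ¬ of 0.49 = 0 (operand ≠ 0)
  ((q ⊃ ¬q) ∧ ¬((p ∨ ¬p) ∨ ¬(q ∨ (q ∧ q)))) = min(0, 0) = 0
  Gödel value = 0
Łukasiewicz evaluation:
  ¬q: Łukasiewicz ¬ gives 1 − 0.64 = 0.36
  (q ⊃ ¬q): min(1, 1 − 0.64 + 0.36) = 0.72
  ¬p: Łukasiewicz ¬ gives 1 − 0.49 = 0.51
  (p ∨ ¬p) = max(0.49, 0.51) = 0.51
  (q ∧ q) = min(0.64, 0.64) = 0.64
  (q ∨ (q ∧ q)) = max(0.64, 0.64) = 0.64
  ¬(q ∨ (q ∧ q)): Łukasiewicz ¬ gives 1 − 0.64 = 0.36
  ((p ∨ ¬p) ∨ ¬(q ∨ (q ∧ q))) = max(0.51, 0.36) = 0.51
  ¬((p ∨ ¬p) ∨ ¬(q ∨ (q ∧ q))): Łukasiewicz ¬ gives 1 − 0.51 = 0.49
  ((q ⊃ ¬q) ∧ ¬((p ∨ ¬p) ∨ ¬(q ∨ (q ∧ q)))) = min(0.72, 0.49) = 0.49
  Łukasiewicz value = 0.49
Difference: 0 − 0.49 = -0.49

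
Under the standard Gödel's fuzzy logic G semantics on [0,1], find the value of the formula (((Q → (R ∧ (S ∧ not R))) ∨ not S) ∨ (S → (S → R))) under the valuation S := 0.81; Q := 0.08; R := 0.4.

0.40

not R: Gödel ¬ of 0.4 = 0 (operand ≠ 0)
(S ∧ not R) = min(0.81, 0) = 0
(R ∧ (S ∧ not R)) = min(0.4, 0) = 0
(Q → (R ∧ (S ∧ not R))): 0.08 > 0, so result = 0
not S: Gödel ¬ of 0.81 = 0 (operand ≠ 0)
((Q → (R ∧ (S ∧ not R))) ∨ not S) = max(0, 0) = 0
(S → R): 0.81 > 0.4, so result = 0.4
(S → (S → R)): 0.81 > 0.4, so result = 0.4
(((Q → (R ∧ (S ∧ not R))) ∨ not S) ∨ (S → (S → R))) = max(0, 0.4) = 0.4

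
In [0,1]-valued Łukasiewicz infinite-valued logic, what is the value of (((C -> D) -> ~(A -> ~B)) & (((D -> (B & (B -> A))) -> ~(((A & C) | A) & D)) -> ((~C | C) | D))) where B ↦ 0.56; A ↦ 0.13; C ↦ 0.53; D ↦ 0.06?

(C -> D): min(1, 1 − 0.53 + 0.06) = 0.53
~B: Łukasiewicz ¬ gives 1 − 0.56 = 0.44
(A -> ~B): min(1, 1 − 0.13 + 0.44) = 1
~(A -> ~B): Łukasiewicz ¬ gives 1 − 1 = 0
((C -> D) -> ~(A -> ~B)): min(1, 1 − 0.53 + 0) = 0.47
(B -> A): min(1, 1 − 0.56 + 0.13) = 0.57
(B & (B -> A)) = min(0.56, 0.57) = 0.56
(D -> (B & (B -> A))): min(1, 1 − 0.06 + 0.56) = 1
(A & C) = min(0.13, 0.53) = 0.13
((A & C) | A) = max(0.13, 0.13) = 0.13
(((A & C) | A) & D) = min(0.13, 0.06) = 0.06
~(((A & C) | A) & D): Łukasiewicz ¬ gives 1 − 0.06 = 0.94
((D -> (B & (B -> A))) -> ~(((A & C) | A) & D)): min(1, 1 − 1 + 0.94) = 0.94
~C: Łukasiewicz ¬ gives 1 − 0.53 = 0.47
(~C | C) = max(0.47, 0.53) = 0.53
((~C | C) | D) = max(0.53, 0.06) = 0.53
(((D -> (B & (B -> A))) -> ~(((A & C) | A) & D)) -> ((~C | C) | D)): min(1, 1 − 0.94 + 0.53) = 0.59
(((C -> D) -> ~(A -> ~B)) & (((D -> (B & (B -> A))) -> ~(((A & C) | A) & D)) -> ((~C | C) | D))) = min(0.47, 0.59) = 0.47

0.47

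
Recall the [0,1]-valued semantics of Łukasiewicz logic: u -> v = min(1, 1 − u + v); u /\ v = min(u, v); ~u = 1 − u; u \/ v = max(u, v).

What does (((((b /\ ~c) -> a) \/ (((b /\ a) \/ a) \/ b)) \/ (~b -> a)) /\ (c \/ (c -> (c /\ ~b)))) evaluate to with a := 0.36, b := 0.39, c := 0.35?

0.97

~c: Łukasiewicz ¬ gives 1 − 0.35 = 0.65
(b /\ ~c) = min(0.39, 0.65) = 0.39
((b /\ ~c) -> a): min(1, 1 − 0.39 + 0.36) = 0.97
(b /\ a) = min(0.39, 0.36) = 0.36
((b /\ a) \/ a) = max(0.36, 0.36) = 0.36
(((b /\ a) \/ a) \/ b) = max(0.36, 0.39) = 0.39
(((b /\ ~c) -> a) \/ (((b /\ a) \/ a) \/ b)) = max(0.97, 0.39) = 0.97
~b: Łukasiewicz ¬ gives 1 − 0.39 = 0.61
(~b -> a): min(1, 1 − 0.61 + 0.36) = 0.75
((((b /\ ~c) -> a) \/ (((b /\ a) \/ a) \/ b)) \/ (~b -> a)) = max(0.97, 0.75) = 0.97
~b: Łukasiewicz ¬ gives 1 − 0.39 = 0.61
(c /\ ~b) = min(0.35, 0.61) = 0.35
(c -> (c /\ ~b)): min(1, 1 − 0.35 + 0.35) = 1
(c \/ (c -> (c /\ ~b))) = max(0.35, 1) = 1
(((((b /\ ~c) -> a) \/ (((b /\ a) \/ a) \/ b)) \/ (~b -> a)) /\ (c \/ (c -> (c /\ ~b)))) = min(0.97, 1) = 0.97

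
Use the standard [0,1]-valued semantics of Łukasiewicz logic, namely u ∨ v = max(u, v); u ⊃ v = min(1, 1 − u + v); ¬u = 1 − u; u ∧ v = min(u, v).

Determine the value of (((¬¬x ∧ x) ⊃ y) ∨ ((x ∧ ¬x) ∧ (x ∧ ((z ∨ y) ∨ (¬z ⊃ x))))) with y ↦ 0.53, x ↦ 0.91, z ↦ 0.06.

¬x: Łukasiewicz ¬ gives 1 − 0.91 = 0.09
¬¬x: Łukasiewicz ¬ gives 1 − 0.09 = 0.91
(¬¬x ∧ x) = min(0.91, 0.91) = 0.91
((¬¬x ∧ x) ⊃ y): min(1, 1 − 0.91 + 0.53) = 0.62
¬x: Łukasiewicz ¬ gives 1 − 0.91 = 0.09
(x ∧ ¬x) = min(0.91, 0.09) = 0.09
(z ∨ y) = max(0.06, 0.53) = 0.53
¬z: Łukasiewicz ¬ gives 1 − 0.06 = 0.94
(¬z ⊃ x): min(1, 1 − 0.94 + 0.91) = 0.97
((z ∨ y) ∨ (¬z ⊃ x)) = max(0.53, 0.97) = 0.97
(x ∧ ((z ∨ y) ∨ (¬z ⊃ x))) = min(0.91, 0.97) = 0.91
((x ∧ ¬x) ∧ (x ∧ ((z ∨ y) ∨ (¬z ⊃ x)))) = min(0.09, 0.91) = 0.09
(((¬¬x ∧ x) ⊃ y) ∨ ((x ∧ ¬x) ∧ (x ∧ ((z ∨ y) ∨ (¬z ⊃ x))))) = max(0.62, 0.09) = 0.62

0.62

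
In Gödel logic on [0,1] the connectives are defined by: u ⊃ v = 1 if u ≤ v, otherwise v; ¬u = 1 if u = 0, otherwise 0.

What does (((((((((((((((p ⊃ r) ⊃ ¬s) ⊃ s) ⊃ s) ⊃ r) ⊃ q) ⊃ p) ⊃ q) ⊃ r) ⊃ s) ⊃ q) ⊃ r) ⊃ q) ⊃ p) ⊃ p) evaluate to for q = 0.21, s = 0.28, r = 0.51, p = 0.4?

(p ⊃ r): 0.4 ≤ 0.51, so result = 1
¬s: Gödel ¬ of 0.28 = 0 (operand ≠ 0)
((p ⊃ r) ⊃ ¬s): 1 > 0, so result = 0
(((p ⊃ r) ⊃ ¬s) ⊃ s): 0 ≤ 0.28, so result = 1
((((p ⊃ r) ⊃ ¬s) ⊃ s) ⊃ s): 1 > 0.28, so result = 0.28
(((((p ⊃ r) ⊃ ¬s) ⊃ s) ⊃ s) ⊃ r): 0.28 ≤ 0.51, so result = 1
((((((p ⊃ r) ⊃ ¬s) ⊃ s) ⊃ s) ⊃ r) ⊃ q): 1 > 0.21, so result = 0.21
(((((((p ⊃ r) ⊃ ¬s) ⊃ s) ⊃ s) ⊃ r) ⊃ q) ⊃ p): 0.21 ≤ 0.4, so result = 1
((((((((p ⊃ r) ⊃ ¬s) ⊃ s) ⊃ s) ⊃ r) ⊃ q) ⊃ p) ⊃ q): 1 > 0.21, so result = 0.21
(((((((((p ⊃ r) ⊃ ¬s) ⊃ s) ⊃ s) ⊃ r) ⊃ q) ⊃ p) ⊃ q) ⊃ r): 0.21 ≤ 0.51, so result = 1
((((((((((p ⊃ r) ⊃ ¬s) ⊃ s) ⊃ s) ⊃ r) ⊃ q) ⊃ p) ⊃ q) ⊃ r) ⊃ s): 1 > 0.28, so result = 0.28
(((((((((((p ⊃ r) ⊃ ¬s) ⊃ s) ⊃ s) ⊃ r) ⊃ q) ⊃ p) ⊃ q) ⊃ r) ⊃ s) ⊃ q): 0.28 > 0.21, so result = 0.21
((((((((((((p ⊃ r) ⊃ ¬s) ⊃ s) ⊃ s) ⊃ r) ⊃ q) ⊃ p) ⊃ q) ⊃ r) ⊃ s) ⊃ q) ⊃ r): 0.21 ≤ 0.51, so result = 1
(((((((((((((p ⊃ r) ⊃ ¬s) ⊃ s) ⊃ s) ⊃ r) ⊃ q) ⊃ p) ⊃ q) ⊃ r) ⊃ s) ⊃ q) ⊃ r) ⊃ q): 1 > 0.21, so result = 0.21
((((((((((((((p ⊃ r) ⊃ ¬s) ⊃ s) ⊃ s) ⊃ r) ⊃ q) ⊃ p) ⊃ q) ⊃ r) ⊃ s) ⊃ q) ⊃ r) ⊃ q) ⊃ p): 0.21 ≤ 0.4, so result = 1
(((((((((((((((p ⊃ r) ⊃ ¬s) ⊃ s) ⊃ s) ⊃ r) ⊃ q) ⊃ p) ⊃ q) ⊃ r) ⊃ s) ⊃ q) ⊃ r) ⊃ q) ⊃ p) ⊃ p): 1 > 0.4, so result = 0.4

0.40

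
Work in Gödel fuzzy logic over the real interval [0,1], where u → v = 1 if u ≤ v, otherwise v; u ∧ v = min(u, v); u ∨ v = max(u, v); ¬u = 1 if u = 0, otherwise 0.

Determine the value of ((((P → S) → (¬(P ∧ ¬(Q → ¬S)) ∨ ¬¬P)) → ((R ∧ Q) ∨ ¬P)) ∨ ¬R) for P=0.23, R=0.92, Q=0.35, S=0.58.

(P → S): 0.23 ≤ 0.58, so result = 1
¬S: Gödel ¬ of 0.58 = 0 (operand ≠ 0)
(Q → ¬S): 0.35 > 0, so result = 0
¬(Q → ¬S): Gödel ¬ of 0 = 1 (operand is 0)
(P ∧ ¬(Q → ¬S)) = min(0.23, 1) = 0.23
¬(P ∧ ¬(Q → ¬S)): Gödel ¬ of 0.23 = 0 (operand ≠ 0)
¬P: Gödel ¬ of 0.23 = 0 (operand ≠ 0)
¬¬P: Gödel ¬ of 0 = 1 (operand is 0)
(¬(P ∧ ¬(Q → ¬S)) ∨ ¬¬P) = max(0, 1) = 1
((P → S) → (¬(P ∧ ¬(Q → ¬S)) ∨ ¬¬P)): 1 ≤ 1, so result = 1
(R ∧ Q) = min(0.92, 0.35) = 0.35
¬P: Gödel ¬ of 0.23 = 0 (operand ≠ 0)
((R ∧ Q) ∨ ¬P) = max(0.35, 0) = 0.35
(((P → S) → (¬(P ∧ ¬(Q → ¬S)) ∨ ¬¬P)) → ((R ∧ Q) ∨ ¬P)): 1 > 0.35, so result = 0.35
¬R: Gödel ¬ of 0.92 = 0 (operand ≠ 0)
((((P → S) → (¬(P ∧ ¬(Q → ¬S)) ∨ ¬¬P)) → ((R ∧ Q) ∨ ¬P)) ∨ ¬R) = max(0.35, 0) = 0.35

0.35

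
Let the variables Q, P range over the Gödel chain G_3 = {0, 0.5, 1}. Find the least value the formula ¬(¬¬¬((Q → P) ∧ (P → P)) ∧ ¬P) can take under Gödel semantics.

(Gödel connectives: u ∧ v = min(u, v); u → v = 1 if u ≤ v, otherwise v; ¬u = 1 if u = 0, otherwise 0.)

The minimum is attained at Q = 0.5, P = 0:
  (Q → P): 0.5 > 0, so result = 0
  (P → P): 0 ≤ 0, so result = 1
  ((Q → P) ∧ (P → P)) = min(0, 1) = 0
  ¬((Q → P) ∧ (P → P)): Gödel ¬ of 0 = 1 (operand is 0)
  ¬¬((Q → P) ∧ (P → P)): Gödel ¬ of 1 = 0 (operand ≠ 0)
  ¬¬¬((Q → P) ∧ (P → P)): Gödel ¬ of 0 = 1 (operand is 0)
  ¬P: Gödel ¬ of 0 = 1 (operand is 0)
  (¬¬¬((Q → P) ∧ (P → P)) ∧ ¬P) = min(1, 1) = 1
  ¬(¬¬¬((Q → P) ∧ (P → P)) ∧ ¬P): Gödel ¬ of 1 = 0 (operand ≠ 0)
Checking all 9 assignments confirms none give a value below 0.00.

0.00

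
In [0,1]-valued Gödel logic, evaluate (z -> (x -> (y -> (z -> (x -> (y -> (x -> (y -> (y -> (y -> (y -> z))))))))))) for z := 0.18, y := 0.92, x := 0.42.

1.00

(y -> z): 0.92 > 0.18, so result = 0.18
(y -> (y -> z)): 0.92 > 0.18, so result = 0.18
(y -> (y -> (y -> z))): 0.92 > 0.18, so result = 0.18
(y -> (y -> (y -> (y -> z)))): 0.92 > 0.18, so result = 0.18
(x -> (y -> (y -> (y -> (y -> z))))): 0.42 > 0.18, so result = 0.18
(y -> (x -> (y -> (y -> (y -> (y -> z)))))): 0.92 > 0.18, so result = 0.18
(x -> (y -> (x -> (y -> (y -> (y -> (y -> z))))))): 0.42 > 0.18, so result = 0.18
(z -> (x -> (y -> (x -> (y -> (y -> (y -> (y -> z)))))))): 0.18 ≤ 0.18, so result = 1
(y -> (z -> (x -> (y -> (x -> (y -> (y -> (y -> (y -> z))))))))): 0.92 ≤ 1, so result = 1
(x -> (y -> (z -> (x -> (y -> (x -> (y -> (y -> (y -> (y -> z)))))))))): 0.42 ≤ 1, so result = 1
(z -> (x -> (y -> (z -> (x -> (y -> (x -> (y -> (y -> (y -> (y -> z))))))))))): 0.18 ≤ 1, so result = 1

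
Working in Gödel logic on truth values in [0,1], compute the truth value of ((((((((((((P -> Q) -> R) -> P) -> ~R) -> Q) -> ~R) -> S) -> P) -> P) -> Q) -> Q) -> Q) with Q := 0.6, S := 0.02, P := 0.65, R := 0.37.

0.60

(P -> Q): 0.65 > 0.6, so result = 0.6
((P -> Q) -> R): 0.6 > 0.37, so result = 0.37
(((P -> Q) -> R) -> P): 0.37 ≤ 0.65, so result = 1
~R: Gödel ¬ of 0.37 = 0 (operand ≠ 0)
((((P -> Q) -> R) -> P) -> ~R): 1 > 0, so result = 0
(((((P -> Q) -> R) -> P) -> ~R) -> Q): 0 ≤ 0.6, so result = 1
~R: Gödel ¬ of 0.37 = 0 (operand ≠ 0)
((((((P -> Q) -> R) -> P) -> ~R) -> Q) -> ~R): 1 > 0, so result = 0
(((((((P -> Q) -> R) -> P) -> ~R) -> Q) -> ~R) -> S): 0 ≤ 0.02, so result = 1
((((((((P -> Q) -> R) -> P) -> ~R) -> Q) -> ~R) -> S) -> P): 1 > 0.65, so result = 0.65
(((((((((P -> Q) -> R) -> P) -> ~R) -> Q) -> ~R) -> S) -> P) -> P): 0.65 ≤ 0.65, so result = 1
((((((((((P -> Q) -> R) -> P) -> ~R) -> Q) -> ~R) -> S) -> P) -> P) -> Q): 1 > 0.6, so result = 0.6
(((((((((((P -> Q) -> R) -> P) -> ~R) -> Q) -> ~R) -> S) -> P) -> P) -> Q) -> Q): 0.6 ≤ 0.6, so result = 1
((((((((((((P -> Q) -> R) -> P) -> ~R) -> Q) -> ~R) -> S) -> P) -> P) -> Q) -> Q) -> Q): 1 > 0.6, so result = 0.6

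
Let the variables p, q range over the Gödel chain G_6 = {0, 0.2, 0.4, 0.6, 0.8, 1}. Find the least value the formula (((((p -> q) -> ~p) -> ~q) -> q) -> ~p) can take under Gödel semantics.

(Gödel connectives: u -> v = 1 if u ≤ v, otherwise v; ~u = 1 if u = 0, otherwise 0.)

0.00

The minimum is attained at p = 0.2, q = 0.2:
  (p -> q): 0.2 ≤ 0.2, so result = 1
  ~p: Gödel ¬ of 0.2 = 0 (operand ≠ 0)
  ((p -> q) -> ~p): 1 > 0, so result = 0
  ~q: Gödel ¬ of 0.2 = 0 (operand ≠ 0)
  (((p -> q) -> ~p) -> ~q): 0 ≤ 0, so result = 1
  ((((p -> q) -> ~p) -> ~q) -> q): 1 > 0.2, so result = 0.2
  ~p: Gödel ¬ of 0.2 = 0 (operand ≠ 0)
  (((((p -> q) -> ~p) -> ~q) -> q) -> ~p): 0.2 > 0, so result = 0
Checking all 36 assignments confirms none give a value below 0.00.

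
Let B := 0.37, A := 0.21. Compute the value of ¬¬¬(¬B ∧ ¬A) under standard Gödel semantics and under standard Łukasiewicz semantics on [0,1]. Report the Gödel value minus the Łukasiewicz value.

0.63

Gödel evaluation:
  ¬B: Gödel ¬ of 0.37 = 0 (operand ≠ 0)
  ¬A: Gödel ¬ of 0.21 = 0 (operand ≠ 0)
  (¬B ∧ ¬A) = min(0, 0) = 0
  ¬(¬B ∧ ¬A): Gödel ¬ of 0 = 1 (operand is 0)
  ¬¬(¬B ∧ ¬A): Gödel ¬ of 1 = 0 (operand ≠ 0)
  ¬¬¬(¬B ∧ ¬A): Gödel ¬ of 0 = 1 (operand is 0)
  Gödel value = 1
Łukasiewicz evaluation:
  ¬B: Łukasiewicz ¬ gives 1 − 0.37 = 0.63
  ¬A: Łukasiewicz ¬ gives 1 − 0.21 = 0.79
  (¬B ∧ ¬A) = min(0.63, 0.79) = 0.63
  ¬(¬B ∧ ¬A): Łukasiewicz ¬ gives 1 − 0.63 = 0.37
  ¬¬(¬B ∧ ¬A): Łukasiewicz ¬ gives 1 − 0.37 = 0.63
  ¬¬¬(¬B ∧ ¬A): Łukasiewicz ¬ gives 1 − 0.63 = 0.37
  Łukasiewicz value = 0.37
Difference: 1 − 0.37 = 0.63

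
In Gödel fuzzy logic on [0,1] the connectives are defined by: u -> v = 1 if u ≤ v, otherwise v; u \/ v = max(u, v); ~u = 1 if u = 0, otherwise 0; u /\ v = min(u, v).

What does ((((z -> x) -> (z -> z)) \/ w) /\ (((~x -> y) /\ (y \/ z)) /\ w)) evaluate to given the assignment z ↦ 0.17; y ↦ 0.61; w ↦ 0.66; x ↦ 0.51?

(z -> x): 0.17 ≤ 0.51, so result = 1
(z -> z): 0.17 ≤ 0.17, so result = 1
((z -> x) -> (z -> z)): 1 ≤ 1, so result = 1
(((z -> x) -> (z -> z)) \/ w) = max(1, 0.66) = 1
~x: Gödel ¬ of 0.51 = 0 (operand ≠ 0)
(~x -> y): 0 ≤ 0.61, so result = 1
(y \/ z) = max(0.61, 0.17) = 0.61
((~x -> y) /\ (y \/ z)) = min(1, 0.61) = 0.61
(((~x -> y) /\ (y \/ z)) /\ w) = min(0.61, 0.66) = 0.61
((((z -> x) -> (z -> z)) \/ w) /\ (((~x -> y) /\ (y \/ z)) /\ w)) = min(1, 0.61) = 0.61

0.61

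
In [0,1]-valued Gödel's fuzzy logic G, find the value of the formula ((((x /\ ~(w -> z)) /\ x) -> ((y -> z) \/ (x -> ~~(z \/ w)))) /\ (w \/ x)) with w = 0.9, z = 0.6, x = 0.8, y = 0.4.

0.90

(w -> z): 0.9 > 0.6, so result = 0.6
~(w -> z): Gödel ¬ of 0.6 = 0 (operand ≠ 0)
(x /\ ~(w -> z)) = min(0.8, 0) = 0
((x /\ ~(w -> z)) /\ x) = min(0, 0.8) = 0
(y -> z): 0.4 ≤ 0.6, so result = 1
(z \/ w) = max(0.6, 0.9) = 0.9
~(z \/ w): Gödel ¬ of 0.9 = 0 (operand ≠ 0)
~~(z \/ w): Gödel ¬ of 0 = 1 (operand is 0)
(x -> ~~(z \/ w)): 0.8 ≤ 1, so result = 1
((y -> z) \/ (x -> ~~(z \/ w))) = max(1, 1) = 1
(((x /\ ~(w -> z)) /\ x) -> ((y -> z) \/ (x -> ~~(z \/ w)))): 0 ≤ 1, so result = 1
(w \/ x) = max(0.9, 0.8) = 0.9
((((x /\ ~(w -> z)) /\ x) -> ((y -> z) \/ (x -> ~~(z \/ w)))) /\ (w \/ x)) = min(1, 0.9) = 0.9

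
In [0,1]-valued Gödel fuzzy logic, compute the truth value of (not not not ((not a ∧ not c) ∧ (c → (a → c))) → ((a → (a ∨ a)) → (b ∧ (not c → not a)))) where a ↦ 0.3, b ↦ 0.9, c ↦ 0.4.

not a: Gödel ¬ of 0.3 = 0 (operand ≠ 0)
not c: Gödel ¬ of 0.4 = 0 (operand ≠ 0)
(not a ∧ not c) = min(0, 0) = 0
(a → c): 0.3 ≤ 0.4, so result = 1
(c → (a → c)): 0.4 ≤ 1, so result = 1
((not a ∧ not c) ∧ (c → (a → c))) = min(0, 1) = 0
not ((not a ∧ not c) ∧ (c → (a → c))): Gödel ¬ of 0 = 1 (operand is 0)
not not ((not a ∧ not c) ∧ (c → (a → c))): Gödel ¬ of 1 = 0 (operand ≠ 0)
not not not ((not a ∧ not c) ∧ (c → (a → c))): Gödel ¬ of 0 = 1 (operand is 0)
(a ∨ a) = max(0.3, 0.3) = 0.3
(a → (a ∨ a)): 0.3 ≤ 0.3, so result = 1
not c: Gödel ¬ of 0.4 = 0 (operand ≠ 0)
not a: Gödel ¬ of 0.3 = 0 (operand ≠ 0)
(not c → not a): 0 ≤ 0, so result = 1
(b ∧ (not c → not a)) = min(0.9, 1) = 0.9
((a → (a ∨ a)) → (b ∧ (not c → not a))): 1 > 0.9, so result = 0.9
(not not not ((not a ∧ not c) ∧ (c → (a → c))) → ((a → (a ∨ a)) → (b ∧ (not c → not a)))): 1 > 0.9, so result = 0.9

0.90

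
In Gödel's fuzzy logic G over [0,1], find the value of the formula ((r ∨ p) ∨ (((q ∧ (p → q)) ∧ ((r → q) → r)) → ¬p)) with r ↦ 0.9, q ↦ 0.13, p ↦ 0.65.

0.90

(r ∨ p) = max(0.9, 0.65) = 0.9
(p → q): 0.65 > 0.13, so result = 0.13
(q ∧ (p → q)) = min(0.13, 0.13) = 0.13
(r → q): 0.9 > 0.13, so result = 0.13
((r → q) → r): 0.13 ≤ 0.9, so result = 1
((q ∧ (p → q)) ∧ ((r → q) → r)) = min(0.13, 1) = 0.13
¬p: Gödel ¬ of 0.65 = 0 (operand ≠ 0)
(((q ∧ (p → q)) ∧ ((r → q) → r)) → ¬p): 0.13 > 0, so result = 0
((r ∨ p) ∨ (((q ∧ (p → q)) ∧ ((r → q) → r)) → ¬p)) = max(0.9, 0) = 0.9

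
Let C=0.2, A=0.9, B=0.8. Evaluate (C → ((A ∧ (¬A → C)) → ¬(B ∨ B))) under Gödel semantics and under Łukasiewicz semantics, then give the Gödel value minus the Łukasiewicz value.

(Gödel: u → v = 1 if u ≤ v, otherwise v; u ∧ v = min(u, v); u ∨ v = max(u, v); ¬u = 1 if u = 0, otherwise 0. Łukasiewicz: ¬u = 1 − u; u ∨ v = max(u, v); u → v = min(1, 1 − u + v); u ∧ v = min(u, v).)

-1.00

Gödel evaluation:
  ¬A: Gödel ¬ of 0.9 = 0 (operand ≠ 0)
  (¬A → C): 0 ≤ 0.2, so result = 1
  (A ∧ (¬A → C)) = min(0.9, 1) = 0.9
  (B ∨ B) = max(0.8, 0.8) = 0.8
  ¬(B ∨ B): Gödel ¬ of 0.8 = 0 (operand ≠ 0)
  ((A ∧ (¬A → C)) → ¬(B ∨ B)): 0.9 > 0, so result = 0
  (C → ((A ∧ (¬A → C)) → ¬(B ∨ B))): 0.2 > 0, so result = 0
  Gödel value = 0
Łukasiewicz evaluation:
  ¬A: Łukasiewicz ¬ gives 1 − 0.9 = 0.1
  (¬A → C): min(1, 1 − 0.1 + 0.2) = 1
  (A ∧ (¬A → C)) = min(0.9, 1) = 0.9
  (B ∨ B) = max(0.8, 0.8) = 0.8
  ¬(B ∨ B): Łukasiewicz ¬ gives 1 − 0.8 = 0.2
  ((A ∧ (¬A → C)) → ¬(B ∨ B)): min(1, 1 − 0.9 + 0.2) = 0.3
  (C → ((A ∧ (¬A → C)) → ¬(B ∨ B))): min(1, 1 − 0.2 + 0.3) = 1
  Łukasiewicz value = 1
Difference: 0 − 1 = -1.00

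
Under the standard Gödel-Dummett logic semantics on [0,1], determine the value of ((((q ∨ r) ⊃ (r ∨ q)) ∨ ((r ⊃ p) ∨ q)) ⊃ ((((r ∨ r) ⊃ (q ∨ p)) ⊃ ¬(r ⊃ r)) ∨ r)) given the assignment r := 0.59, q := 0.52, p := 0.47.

0.59

(q ∨ r) = max(0.52, 0.59) = 0.59
(r ∨ q) = max(0.59, 0.52) = 0.59
((q ∨ r) ⊃ (r ∨ q)): 0.59 ≤ 0.59, so result = 1
(r ⊃ p): 0.59 > 0.47, so result = 0.47
((r ⊃ p) ∨ q) = max(0.47, 0.52) = 0.52
(((q ∨ r) ⊃ (r ∨ q)) ∨ ((r ⊃ p) ∨ q)) = max(1, 0.52) = 1
(r ∨ r) = max(0.59, 0.59) = 0.59
(q ∨ p) = max(0.52, 0.47) = 0.52
((r ∨ r) ⊃ (q ∨ p)): 0.59 > 0.52, so result = 0.52
(r ⊃ r): 0.59 ≤ 0.59, so result = 1
¬(r ⊃ r): Gödel ¬ of 1 = 0 (operand ≠ 0)
(((r ∨ r) ⊃ (q ∨ p)) ⊃ ¬(r ⊃ r)): 0.52 > 0, so result = 0
((((r ∨ r) ⊃ (q ∨ p)) ⊃ ¬(r ⊃ r)) ∨ r) = max(0, 0.59) = 0.59
((((q ∨ r) ⊃ (r ∨ q)) ∨ ((r ⊃ p) ∨ q)) ⊃ ((((r ∨ r) ⊃ (q ∨ p)) ⊃ ¬(r ⊃ r)) ∨ r)): 1 > 0.59, so result = 0.59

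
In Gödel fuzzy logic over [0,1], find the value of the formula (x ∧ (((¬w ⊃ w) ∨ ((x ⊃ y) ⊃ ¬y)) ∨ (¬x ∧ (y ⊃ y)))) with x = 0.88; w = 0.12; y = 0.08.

¬w: Gödel ¬ of 0.12 = 0 (operand ≠ 0)
(¬w ⊃ w): 0 ≤ 0.12, so result = 1
(x ⊃ y): 0.88 > 0.08, so result = 0.08
¬y: Gödel ¬ of 0.08 = 0 (operand ≠ 0)
((x ⊃ y) ⊃ ¬y): 0.08 > 0, so result = 0
((¬w ⊃ w) ∨ ((x ⊃ y) ⊃ ¬y)) = max(1, 0) = 1
¬x: Gödel ¬ of 0.88 = 0 (operand ≠ 0)
(y ⊃ y): 0.08 ≤ 0.08, so result = 1
(¬x ∧ (y ⊃ y)) = min(0, 1) = 0
(((¬w ⊃ w) ∨ ((x ⊃ y) ⊃ ¬y)) ∨ (¬x ∧ (y ⊃ y))) = max(1, 0) = 1
(x ∧ (((¬w ⊃ w) ∨ ((x ⊃ y) ⊃ ¬y)) ∨ (¬x ∧ (y ⊃ y)))) = min(0.88, 1) = 0.88

0.88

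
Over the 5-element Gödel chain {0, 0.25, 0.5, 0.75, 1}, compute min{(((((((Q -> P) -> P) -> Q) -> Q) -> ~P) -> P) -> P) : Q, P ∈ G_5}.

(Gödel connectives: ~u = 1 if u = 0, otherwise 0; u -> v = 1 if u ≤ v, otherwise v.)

The minimum is attained at Q = 0, P = 0.25:
  (Q -> P): 0 ≤ 0.25, so result = 1
  ((Q -> P) -> P): 1 > 0.25, so result = 0.25
  (((Q -> P) -> P) -> Q): 0.25 > 0, so result = 0
  ((((Q -> P) -> P) -> Q) -> Q): 0 ≤ 0, so result = 1
  ~P: Gödel ¬ of 0.25 = 0 (operand ≠ 0)
  (((((Q -> P) -> P) -> Q) -> Q) -> ~P): 1 > 0, so result = 0
  ((((((Q -> P) -> P) -> Q) -> Q) -> ~P) -> P): 0 ≤ 0.25, so result = 1
  (((((((Q -> P) -> P) -> Q) -> Q) -> ~P) -> P) -> P): 1 > 0.25, so result = 0.25
Checking all 25 assignments confirms none give a value below 0.25.

0.25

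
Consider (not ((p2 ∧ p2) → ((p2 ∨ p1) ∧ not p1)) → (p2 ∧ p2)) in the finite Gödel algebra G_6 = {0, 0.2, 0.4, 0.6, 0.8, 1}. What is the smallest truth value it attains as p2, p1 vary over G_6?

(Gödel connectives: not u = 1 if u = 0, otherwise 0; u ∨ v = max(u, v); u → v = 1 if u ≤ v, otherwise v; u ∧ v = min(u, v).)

0.20

The minimum is attained at p2 = 0.2, p1 = 0.2:
  (p2 ∧ p2) = min(0.2, 0.2) = 0.2
  (p2 ∨ p1) = max(0.2, 0.2) = 0.2
  not p1: Gödel ¬ of 0.2 = 0 (operand ≠ 0)
  ((p2 ∨ p1) ∧ not p1) = min(0.2, 0) = 0
  ((p2 ∧ p2) → ((p2 ∨ p1) ∧ not p1)): 0.2 > 0, so result = 0
  not ((p2 ∧ p2) → ((p2 ∨ p1) ∧ not p1)): Gödel ¬ of 0 = 1 (operand is 0)
  (p2 ∧ p2) = min(0.2, 0.2) = 0.2
  (not ((p2 ∧ p2) → ((p2 ∨ p1) ∧ not p1)) → (p2 ∧ p2)): 1 > 0.2, so result = 0.2
Checking all 36 assignments confirms none give a value below 0.20.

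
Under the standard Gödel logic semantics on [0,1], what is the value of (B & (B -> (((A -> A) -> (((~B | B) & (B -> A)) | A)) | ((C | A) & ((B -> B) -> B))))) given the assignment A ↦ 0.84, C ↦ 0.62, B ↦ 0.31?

(A -> A): 0.84 ≤ 0.84, so result = 1
~B: Gödel ¬ of 0.31 = 0 (operand ≠ 0)
(~B | B) = max(0, 0.31) = 0.31
(B -> A): 0.31 ≤ 0.84, so result = 1
((~B | B) & (B -> A)) = min(0.31, 1) = 0.31
(((~B | B) & (B -> A)) | A) = max(0.31, 0.84) = 0.84
((A -> A) -> (((~B | B) & (B -> A)) | A)): 1 > 0.84, so result = 0.84
(C | A) = max(0.62, 0.84) = 0.84
(B -> B): 0.31 ≤ 0.31, so result = 1
((B -> B) -> B): 1 > 0.31, so result = 0.31
((C | A) & ((B -> B) -> B)) = min(0.84, 0.31) = 0.31
(((A -> A) -> (((~B | B) & (B -> A)) | A)) | ((C | A) & ((B -> B) -> B))) = max(0.84, 0.31) = 0.84
(B -> (((A -> A) -> (((~B | B) & (B -> A)) | A)) | ((C | A) & ((B -> B) -> B)))): 0.31 ≤ 0.84, so result = 1
(B & (B -> (((A -> A) -> (((~B | B) & (B -> A)) | A)) | ((C | A) & ((B -> B) -> B))))) = min(0.31, 1) = 0.31

0.31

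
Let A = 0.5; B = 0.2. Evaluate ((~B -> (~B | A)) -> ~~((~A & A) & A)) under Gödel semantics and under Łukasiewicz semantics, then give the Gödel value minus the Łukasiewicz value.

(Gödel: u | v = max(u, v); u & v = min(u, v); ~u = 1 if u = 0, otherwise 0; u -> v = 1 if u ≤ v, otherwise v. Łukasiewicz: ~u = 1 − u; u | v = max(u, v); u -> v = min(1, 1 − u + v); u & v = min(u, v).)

Gödel evaluation:
  ~B: Gödel ¬ of 0.2 = 0 (operand ≠ 0)
  ~B: Gödel ¬ of 0.2 = 0 (operand ≠ 0)
  (~B | A) = max(0, 0.5) = 0.5
  (~B -> (~B | A)): 0 ≤ 0.5, so result = 1
  ~A: Gödel ¬ of 0.5 = 0 (operand ≠ 0)
  (~A & A) = min(0, 0.5) = 0
  ((~A & A) & A) = min(0, 0.5) = 0
  ~((~A & A) & A): Gödel ¬ of 0 = 1 (operand is 0)
  ~~((~A & A) & A): Gödel ¬ of 1 = 0 (operand ≠ 0)
  ((~B -> (~B | A)) -> ~~((~A & A) & A)): 1 > 0, so result = 0
  Gödel value = 0
Łukasiewicz evaluation:
  ~B: Łukasiewicz ¬ gives 1 − 0.2 = 0.8
  ~B: Łukasiewicz ¬ gives 1 − 0.2 = 0.8
  (~B | A) = max(0.8, 0.5) = 0.8
  (~B -> (~B | A)): min(1, 1 − 0.8 + 0.8) = 1
  ~A: Łukasiewicz ¬ gives 1 − 0.5 = 0.5
  (~A & A) = min(0.5, 0.5) = 0.5
  ((~A & A) & A) = min(0.5, 0.5) = 0.5
  ~((~A & A) & A): Łukasiewicz ¬ gives 1 − 0.5 = 0.5
  ~~((~A & A) & A): Łukasiewicz ¬ gives 1 − 0.5 = 0.5
  ((~B -> (~B | A)) -> ~~((~A & A) & A)): min(1, 1 − 1 + 0.5) = 0.5
  Łukasiewicz value = 0.5
Difference: 0 − 0.5 = -0.50

-0.50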